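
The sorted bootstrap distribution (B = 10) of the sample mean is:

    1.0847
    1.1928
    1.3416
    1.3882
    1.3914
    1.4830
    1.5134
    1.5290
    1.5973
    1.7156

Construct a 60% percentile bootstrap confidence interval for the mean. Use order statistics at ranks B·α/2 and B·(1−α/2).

(1.1928, 1.5290)

α = 0.40; lower rank = 10 × 0.200 = 2; upper rank = 10 × 0.800 = 8.
The 2nd smallest replicate is 1.1928; the 8th is 1.5290.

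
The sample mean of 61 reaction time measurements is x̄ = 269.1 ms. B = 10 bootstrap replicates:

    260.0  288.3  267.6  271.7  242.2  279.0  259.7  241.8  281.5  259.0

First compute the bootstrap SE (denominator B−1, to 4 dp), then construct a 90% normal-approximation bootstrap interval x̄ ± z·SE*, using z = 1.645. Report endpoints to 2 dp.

(243.32, 294.88)

Mean of replicates = 265.0800; sum of squared deviations = 2209.8960; SE* = √(2209.8960/9) = 15.6698
Margin = 1.645 × 15.6698 = 25.777
Interval: 269.1 ± 25.777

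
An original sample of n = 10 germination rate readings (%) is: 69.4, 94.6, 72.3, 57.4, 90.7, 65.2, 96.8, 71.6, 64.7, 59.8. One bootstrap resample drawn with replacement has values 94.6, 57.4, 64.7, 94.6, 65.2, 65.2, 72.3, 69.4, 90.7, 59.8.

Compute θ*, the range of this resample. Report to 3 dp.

θ* = 37.200

Range = 94.6 − 57.4 = 37.200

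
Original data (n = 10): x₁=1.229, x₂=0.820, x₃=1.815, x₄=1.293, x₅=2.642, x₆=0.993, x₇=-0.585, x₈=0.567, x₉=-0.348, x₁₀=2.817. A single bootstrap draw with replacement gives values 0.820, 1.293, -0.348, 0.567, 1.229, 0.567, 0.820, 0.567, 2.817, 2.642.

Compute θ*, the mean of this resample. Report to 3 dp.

Mean = (0.820 + 1.293 + (-0.348) + 0.567 + 1.229 + 0.567 + 0.820 + 0.567 + 2.817 + 2.642) / 10 = 10.9740 / 10 = 1.097

θ* = 1.097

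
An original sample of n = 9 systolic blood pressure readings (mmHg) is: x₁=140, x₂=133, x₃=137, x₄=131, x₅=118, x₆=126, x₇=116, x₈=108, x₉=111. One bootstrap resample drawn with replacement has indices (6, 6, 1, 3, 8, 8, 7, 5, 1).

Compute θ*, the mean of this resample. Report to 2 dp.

θ* = 124.33

Resample values: 126, 126, 140, 137, 108, 108, 116, 118, 140.
Mean = (126 + 126 + 140 + 137 + 108 + 108 + 116 + 118 + 140) / 9 = 1119.0 / 9 = 124.33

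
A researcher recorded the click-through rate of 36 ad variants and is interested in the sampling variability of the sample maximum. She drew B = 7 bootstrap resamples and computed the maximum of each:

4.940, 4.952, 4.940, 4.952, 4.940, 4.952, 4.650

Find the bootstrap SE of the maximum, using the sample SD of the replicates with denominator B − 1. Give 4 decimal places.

Bootstrap SE is the standard deviation of the 7 replicate maximums.
Mean of replicates: (4.940 + 4.952 + 4.940 + 4.952 + 4.940 + 4.952 + 4.650) / 7 = 34.32600 / 7 = 4.90371
Sum of squared deviations: (+0.03629)² + (+0.04829)² + (+0.03629)² + (+0.04829)² + (+0.03629)² + (+0.04829)² + (−0.25371)² = 0.07532
Variance = 0.07532 / 6 = 0.01255
SE* = √0.01255

SE* = 0.1120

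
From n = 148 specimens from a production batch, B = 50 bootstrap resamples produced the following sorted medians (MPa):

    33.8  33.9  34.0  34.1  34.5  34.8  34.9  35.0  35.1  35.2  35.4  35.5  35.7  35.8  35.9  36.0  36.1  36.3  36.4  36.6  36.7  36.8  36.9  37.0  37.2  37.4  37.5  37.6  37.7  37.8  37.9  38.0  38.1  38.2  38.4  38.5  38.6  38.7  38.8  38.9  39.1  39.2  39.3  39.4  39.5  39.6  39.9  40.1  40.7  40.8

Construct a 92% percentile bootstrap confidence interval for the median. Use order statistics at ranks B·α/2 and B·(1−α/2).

α = 0.08; lower rank = 50 × 0.040 = 2; upper rank = 50 × 0.960 = 48.
The 2nd smallest replicate is 33.9; the 48th is 40.1.

(33.9, 40.1)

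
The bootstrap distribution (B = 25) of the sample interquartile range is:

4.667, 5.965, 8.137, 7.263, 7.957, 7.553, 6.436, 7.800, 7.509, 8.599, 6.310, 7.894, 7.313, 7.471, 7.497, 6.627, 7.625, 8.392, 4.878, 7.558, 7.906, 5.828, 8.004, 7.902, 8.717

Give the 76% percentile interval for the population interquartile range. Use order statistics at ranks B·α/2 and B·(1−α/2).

(5.828, 8.137)

Sorted replicates: 4.667, 4.878, 5.828, 5.965, 6.310, 6.436, 6.627, 7.263, 7.313, 7.471, 7.497, 7.509, 7.553, 7.558, 7.625, 7.800, 7.894, 7.902, 7.906, 7.957, 8.004, 8.137, 8.392, 8.599, 8.717
α = 0.24; lower rank = 25 × 0.120 = 3; upper rank = 25 × 0.880 = 22.
The 3rd smallest replicate is 5.828; the 22nd is 8.137.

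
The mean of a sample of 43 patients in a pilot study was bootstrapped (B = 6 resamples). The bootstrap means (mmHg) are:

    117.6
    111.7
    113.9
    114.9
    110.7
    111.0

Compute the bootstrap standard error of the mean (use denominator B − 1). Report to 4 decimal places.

SE* = 2.6840

Bootstrap SE is the standard deviation of the 6 replicate means.
Mean of replicates: (117.6 + 111.7 + 113.9 + 114.9 + 110.7 + 111.0) / 6 = 679.80000 / 6 = 113.30000
Sum of squared deviations: (+4.30000)² + (−1.60000)² + (+0.60000)² + (+1.60000)² + (−2.60000)² + (−2.30000)² = 36.02000
Variance = 36.02000 / 5 = 7.20400
SE* = √7.20400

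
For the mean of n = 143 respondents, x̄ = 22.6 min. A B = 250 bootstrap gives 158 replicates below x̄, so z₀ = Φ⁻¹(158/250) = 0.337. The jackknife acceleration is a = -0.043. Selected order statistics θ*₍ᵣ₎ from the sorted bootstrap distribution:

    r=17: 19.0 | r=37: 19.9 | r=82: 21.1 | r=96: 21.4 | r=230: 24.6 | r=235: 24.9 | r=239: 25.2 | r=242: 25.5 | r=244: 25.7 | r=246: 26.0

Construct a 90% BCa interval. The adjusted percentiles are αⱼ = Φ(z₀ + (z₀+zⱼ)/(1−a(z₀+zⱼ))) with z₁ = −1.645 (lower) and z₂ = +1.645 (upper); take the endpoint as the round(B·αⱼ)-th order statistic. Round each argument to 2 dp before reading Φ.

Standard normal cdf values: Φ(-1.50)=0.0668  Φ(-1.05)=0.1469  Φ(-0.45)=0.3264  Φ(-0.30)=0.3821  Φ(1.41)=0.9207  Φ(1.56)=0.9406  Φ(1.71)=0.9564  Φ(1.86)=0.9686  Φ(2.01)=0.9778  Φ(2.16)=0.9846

(19.9, 26.0)

Lower: z₀ + z₁ = 0.337 + (-1.645) = -1.308; 1 − a(z₀+z₁) = 1 − (-0.043)(-1.308) = 0.9438; argument = 0.337 + (-1.308)/0.9438 = -1.0490 → -1.05.
α₁ = Φ(-1.05) = 0.1469; rank = round(250 × 0.1469) = 37; θ*₍37₎ = 19.9.
Upper: z₀ + z₂ = 1.982; 1 − a(z₀+z₂) = 1.0852; argument = 2.1633 → 2.16; α₂ = 0.9846; rank = 246; θ*₍246₎ = 26.0.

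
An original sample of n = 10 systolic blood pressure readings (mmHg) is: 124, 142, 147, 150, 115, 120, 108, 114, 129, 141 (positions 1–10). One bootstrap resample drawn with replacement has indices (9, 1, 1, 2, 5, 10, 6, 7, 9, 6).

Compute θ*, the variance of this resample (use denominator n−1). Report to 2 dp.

θ* = 113.07

Resample values: 129, 124, 124, 142, 115, 141, 120, 108, 129, 120.
Mean = 125.2000; sum of squared deviations = 1017.6000
s² = 1017.6000 / 9 = 113.0667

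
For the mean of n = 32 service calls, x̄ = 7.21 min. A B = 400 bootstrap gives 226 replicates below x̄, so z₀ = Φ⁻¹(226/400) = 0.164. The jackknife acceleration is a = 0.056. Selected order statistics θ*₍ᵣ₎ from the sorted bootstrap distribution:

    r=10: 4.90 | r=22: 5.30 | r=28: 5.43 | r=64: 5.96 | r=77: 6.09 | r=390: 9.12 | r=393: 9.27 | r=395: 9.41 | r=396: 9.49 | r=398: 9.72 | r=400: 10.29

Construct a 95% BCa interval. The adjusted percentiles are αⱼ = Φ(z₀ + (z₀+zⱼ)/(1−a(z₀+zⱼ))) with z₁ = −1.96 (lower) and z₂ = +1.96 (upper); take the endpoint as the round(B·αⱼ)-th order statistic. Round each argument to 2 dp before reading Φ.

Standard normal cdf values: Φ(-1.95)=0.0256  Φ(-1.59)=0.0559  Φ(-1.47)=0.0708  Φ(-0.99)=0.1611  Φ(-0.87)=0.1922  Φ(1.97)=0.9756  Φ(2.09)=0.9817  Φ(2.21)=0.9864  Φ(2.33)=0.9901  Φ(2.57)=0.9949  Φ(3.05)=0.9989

(5.43, 9.72)

Lower: z₀ + z₁ = 0.164 + (-1.960) = -1.796; 1 − a(z₀+z₁) = 1 − (0.056)(-1.796) = 1.1006; argument = 0.164 + (-1.796)/1.1006 = -1.4679 → -1.47.
α₁ = Φ(-1.47) = 0.0708; rank = round(400 × 0.0708) = 28; θ*₍28₎ = 5.43.
Upper: z₀ + z₂ = 2.124; 1 − a(z₀+z₂) = 0.8811; argument = 2.5747 → 2.57; α₂ = 0.9949; rank = 398; θ*₍398₎ = 9.72.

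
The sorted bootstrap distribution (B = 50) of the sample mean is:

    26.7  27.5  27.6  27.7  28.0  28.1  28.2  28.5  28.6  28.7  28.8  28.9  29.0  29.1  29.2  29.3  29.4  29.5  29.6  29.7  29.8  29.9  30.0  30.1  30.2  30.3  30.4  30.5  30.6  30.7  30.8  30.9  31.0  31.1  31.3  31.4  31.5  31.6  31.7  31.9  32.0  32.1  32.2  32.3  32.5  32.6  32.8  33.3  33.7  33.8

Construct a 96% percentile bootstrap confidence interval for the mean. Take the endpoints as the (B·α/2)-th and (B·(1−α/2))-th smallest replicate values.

α = 0.04; lower rank = 50 × 0.020 = 1; upper rank = 50 × 0.980 = 49.
The 1st smallest replicate is 26.7; the 49th is 33.7.

(26.7, 33.7)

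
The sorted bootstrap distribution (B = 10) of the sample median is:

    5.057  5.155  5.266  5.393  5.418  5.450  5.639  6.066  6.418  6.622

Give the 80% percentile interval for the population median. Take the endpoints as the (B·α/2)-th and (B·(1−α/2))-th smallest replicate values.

(5.057, 6.418)

α = 0.20; lower rank = 10 × 0.100 = 1; upper rank = 10 × 0.900 = 9.
The 1st smallest replicate is 5.057; the 9th is 6.418.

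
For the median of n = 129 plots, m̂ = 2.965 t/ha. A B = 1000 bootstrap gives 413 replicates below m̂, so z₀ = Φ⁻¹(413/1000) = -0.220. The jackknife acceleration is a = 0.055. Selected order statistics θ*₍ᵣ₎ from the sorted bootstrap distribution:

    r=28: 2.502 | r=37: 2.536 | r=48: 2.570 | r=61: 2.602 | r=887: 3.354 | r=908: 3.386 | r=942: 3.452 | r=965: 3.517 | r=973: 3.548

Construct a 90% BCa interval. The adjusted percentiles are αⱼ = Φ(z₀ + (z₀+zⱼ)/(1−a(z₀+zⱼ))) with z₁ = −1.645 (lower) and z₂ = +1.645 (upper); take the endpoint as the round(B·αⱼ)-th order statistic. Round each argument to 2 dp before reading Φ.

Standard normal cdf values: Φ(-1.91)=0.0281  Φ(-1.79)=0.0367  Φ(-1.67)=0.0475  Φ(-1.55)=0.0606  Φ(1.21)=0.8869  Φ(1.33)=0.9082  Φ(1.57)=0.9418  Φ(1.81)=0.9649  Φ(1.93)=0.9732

Lower: z₀ + z₁ = -0.220 + (-1.645) = -1.865; 1 − a(z₀+z₁) = 1 − (0.055)(-1.865) = 1.1026; argument = -0.220 + (-1.865)/1.1026 = -1.9115 → -1.91.
α₁ = Φ(-1.91) = 0.0281; rank = round(1000 × 0.0281) = 28; θ*₍28₎ = 2.502.
Upper: z₀ + z₂ = 1.425; 1 − a(z₀+z₂) = 0.9216; argument = 1.3262 → 1.33; α₂ = 0.9082; rank = 908; θ*₍908₎ = 3.386.

(2.502, 3.386)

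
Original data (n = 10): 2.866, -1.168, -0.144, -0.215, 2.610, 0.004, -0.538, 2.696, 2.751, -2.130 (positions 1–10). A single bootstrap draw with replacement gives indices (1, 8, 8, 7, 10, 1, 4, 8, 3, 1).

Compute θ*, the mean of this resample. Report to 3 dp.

θ* = 1.366

Resample values: 2.866, 2.696, 2.696, -0.538, -2.130, 2.866, -0.215, 2.696, -0.144, 2.866.
Mean = (2.866 + 2.696 + 2.696 + (-0.538) + (-2.130) + 2.866 + (-0.215) + 2.696 + (-0.144) + 2.866) / 10 = 13.6590 / 10 = 1.366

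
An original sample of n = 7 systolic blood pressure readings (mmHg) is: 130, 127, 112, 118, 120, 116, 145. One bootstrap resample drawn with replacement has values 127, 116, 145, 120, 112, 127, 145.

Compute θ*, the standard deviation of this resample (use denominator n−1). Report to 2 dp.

θ* = 13.18

Mean = 127.4286; sum of squared deviations = 1041.7143
s² = 1041.7143 / 6 = 173.6190
s = √173.6190 = 13.18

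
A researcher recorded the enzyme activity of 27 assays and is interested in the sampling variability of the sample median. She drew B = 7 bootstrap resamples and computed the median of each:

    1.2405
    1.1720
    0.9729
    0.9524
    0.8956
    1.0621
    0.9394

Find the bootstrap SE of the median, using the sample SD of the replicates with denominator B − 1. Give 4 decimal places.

SE* = 0.1297

Bootstrap SE is the standard deviation of the 7 replicate medians.
Mean of replicates: (1.2405 + 1.1720 + 0.9729 + 0.9524 + 0.8956 + 1.0621 + 0.9394) / 7 = 7.23490 / 7 = 1.03356
Sum of squared deviations: (+0.20694)² + (+0.13844)² + (−0.06066)² + (−0.08116)² + (−0.13796)² + (+0.02854)² + (−0.09416)² = 0.10097
Variance = 0.10097 / 6 = 0.01683
SE* = √0.01683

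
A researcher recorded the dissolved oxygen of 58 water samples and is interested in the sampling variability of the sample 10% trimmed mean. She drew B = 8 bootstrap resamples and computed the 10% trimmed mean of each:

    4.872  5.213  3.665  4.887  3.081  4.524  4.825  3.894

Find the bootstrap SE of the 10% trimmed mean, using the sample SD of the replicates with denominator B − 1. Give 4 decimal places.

Bootstrap SE is the standard deviation of the 8 replicate 10% trimmed means.
Mean of replicates: (4.872 + 5.213 + 3.665 + 4.887 + 3.081 + 4.524 + 4.825 + 3.894) / 8 = 34.96100 / 8 = 4.37012
Sum of squared deviations: (+0.50188)² + (+0.84288)² + (−0.70512)² + (+0.51687)² + (−1.28912)² + (+0.15388)² + (+0.45488)² + (−0.47612)² = 3.84580
Variance = 3.84580 / 7 = 0.54940
SE* = √0.54940

SE* = 0.7412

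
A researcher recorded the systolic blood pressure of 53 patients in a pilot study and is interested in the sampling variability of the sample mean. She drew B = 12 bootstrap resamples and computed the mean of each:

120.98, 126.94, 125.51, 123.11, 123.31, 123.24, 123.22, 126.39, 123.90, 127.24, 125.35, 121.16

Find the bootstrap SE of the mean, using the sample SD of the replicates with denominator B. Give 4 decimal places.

Bootstrap SE is the standard deviation of the 12 replicate means.
Mean of replicates: (120.98 + 126.94 + 125.51 + 123.11 + 123.31 + 123.24 + 123.22 + 126.39 + 123.90 + 127.24 + 125.35 + 121.16) / 12 = 1490.35000 / 12 = 124.19583
Sum of squared deviations: (−3.21583)² + (+2.74417)² + (+1.31417)² + (−1.08583)² + (−0.88583)² + (−0.95583)² + (−0.97583)² + (+2.19417)² + (−0.29583)² + (+3.04417)² + (+1.15417)² + (−3.03583)² = 48.14589
Variance = 48.14589 / 12 = 4.01216
SE* = √4.01216

SE* = 2.0030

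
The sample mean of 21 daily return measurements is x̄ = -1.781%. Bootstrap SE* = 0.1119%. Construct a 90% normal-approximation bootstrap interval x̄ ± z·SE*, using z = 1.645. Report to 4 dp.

Margin = 1.645 × 0.1119 = 0.18408
Interval: -1.781 ± 0.18408

(-1.9651, -1.5969)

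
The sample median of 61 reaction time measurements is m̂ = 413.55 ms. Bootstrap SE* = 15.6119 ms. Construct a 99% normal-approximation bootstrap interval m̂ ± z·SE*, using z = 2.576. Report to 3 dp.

Margin = 2.576 × 15.6119 = 40.2163
Interval: 413.55 ± 40.2163

(373.334, 453.766)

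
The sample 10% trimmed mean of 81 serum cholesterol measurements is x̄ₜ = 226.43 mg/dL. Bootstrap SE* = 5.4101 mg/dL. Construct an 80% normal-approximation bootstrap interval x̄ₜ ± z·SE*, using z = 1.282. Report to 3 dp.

(219.494, 233.366)

Margin = 1.282 × 5.4101 = 6.9357
Interval: 226.43 ± 6.9357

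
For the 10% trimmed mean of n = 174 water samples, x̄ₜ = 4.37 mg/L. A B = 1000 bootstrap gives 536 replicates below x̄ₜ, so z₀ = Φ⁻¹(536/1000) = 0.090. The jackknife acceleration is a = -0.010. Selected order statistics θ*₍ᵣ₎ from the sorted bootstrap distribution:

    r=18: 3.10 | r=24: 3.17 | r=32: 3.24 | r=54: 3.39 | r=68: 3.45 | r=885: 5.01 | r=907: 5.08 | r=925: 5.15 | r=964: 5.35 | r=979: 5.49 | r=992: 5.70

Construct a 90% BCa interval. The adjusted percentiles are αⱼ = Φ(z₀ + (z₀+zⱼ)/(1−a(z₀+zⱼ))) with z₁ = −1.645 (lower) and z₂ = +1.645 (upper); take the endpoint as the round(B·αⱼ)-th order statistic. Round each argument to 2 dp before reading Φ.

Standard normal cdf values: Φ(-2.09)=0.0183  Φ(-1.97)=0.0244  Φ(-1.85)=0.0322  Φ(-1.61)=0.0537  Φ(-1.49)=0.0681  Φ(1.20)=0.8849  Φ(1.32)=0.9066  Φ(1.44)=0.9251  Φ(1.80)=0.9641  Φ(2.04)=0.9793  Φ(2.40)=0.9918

(3.45, 5.35)

Lower: z₀ + z₁ = 0.090 + (-1.645) = -1.555; 1 − a(z₀+z₁) = 1 − (-0.010)(-1.555) = 0.9845; argument = 0.090 + (-1.555)/0.9845 = -1.4896 → -1.49.
α₁ = Φ(-1.49) = 0.0681; rank = round(1000 × 0.0681) = 68; θ*₍68₎ = 3.45.
Upper: z₀ + z₂ = 1.735; 1 − a(z₀+z₂) = 1.0173; argument = 1.7954 → 1.80; α₂ = 0.9641; rank = 964; θ*₍964₎ = 5.35.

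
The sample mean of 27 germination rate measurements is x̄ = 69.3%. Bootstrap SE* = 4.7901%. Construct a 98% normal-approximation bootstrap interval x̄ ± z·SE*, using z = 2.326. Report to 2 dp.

(58.16, 80.44)

Margin = 2.326 × 4.7901 = 11.142
Interval: 69.3 ± 11.142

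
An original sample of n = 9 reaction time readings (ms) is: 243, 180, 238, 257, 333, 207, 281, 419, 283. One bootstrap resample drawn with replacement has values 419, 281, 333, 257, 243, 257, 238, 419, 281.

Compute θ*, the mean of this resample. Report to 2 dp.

Mean = (419 + 281 + 333 + 257 + 243 + 257 + 238 + 419 + 281) / 9 = 2728.0 / 9 = 303.11

θ* = 303.11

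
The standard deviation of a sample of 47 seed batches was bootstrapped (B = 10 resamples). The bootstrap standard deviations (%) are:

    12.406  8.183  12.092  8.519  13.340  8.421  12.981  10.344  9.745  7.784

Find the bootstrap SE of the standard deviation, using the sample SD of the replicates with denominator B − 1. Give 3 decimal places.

Bootstrap SE is the standard deviation of the 10 replicate standard deviations.
Mean of replicates: (12.406 + 8.183 + 12.092 + 8.519 + 13.340 + 8.421 + 12.981 + 10.344 + 9.745 + 7.784) / 10 = 103.8150 / 10 = 10.3815
Sum of squared deviations: (+2.0245)² + (−2.1985)² + (+1.7105)² + (−1.8625)² + (+2.9585)² + (−1.9605)² + (+2.5995)² + (−0.0375)² + (−0.6365)² + (−2.5975)² = 41.8339
Variance = 41.8339 / 9 = 4.6482
SE* = √4.6482

SE* = 2.156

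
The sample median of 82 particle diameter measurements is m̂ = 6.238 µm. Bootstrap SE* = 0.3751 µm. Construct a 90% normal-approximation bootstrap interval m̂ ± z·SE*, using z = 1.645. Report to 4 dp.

Margin = 1.645 × 0.3751 = 0.61704
Interval: 6.238 ± 0.61704

(5.6210, 6.8550)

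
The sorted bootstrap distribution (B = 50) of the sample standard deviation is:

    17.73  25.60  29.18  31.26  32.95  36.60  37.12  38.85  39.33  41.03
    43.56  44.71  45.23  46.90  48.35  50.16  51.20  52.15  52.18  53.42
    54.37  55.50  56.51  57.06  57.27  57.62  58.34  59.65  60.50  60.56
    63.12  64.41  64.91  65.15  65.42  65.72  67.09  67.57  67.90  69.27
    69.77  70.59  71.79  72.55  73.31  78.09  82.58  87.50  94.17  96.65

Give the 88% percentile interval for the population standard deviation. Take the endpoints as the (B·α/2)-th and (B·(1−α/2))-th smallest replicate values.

α = 0.12; lower rank = 50 × 0.060 = 3; upper rank = 50 × 0.940 = 47.
The 3rd smallest replicate is 29.18; the 47th is 82.58.

(29.18, 82.58)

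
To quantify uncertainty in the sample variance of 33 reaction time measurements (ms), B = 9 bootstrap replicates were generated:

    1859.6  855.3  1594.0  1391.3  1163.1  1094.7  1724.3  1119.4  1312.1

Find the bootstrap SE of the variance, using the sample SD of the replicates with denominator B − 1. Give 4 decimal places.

Bootstrap SE is the standard deviation of the 9 replicate variances.
Mean of replicates: (1859.6 + 855.3 + 1594.0 + 1391.3 + 1163.1 + 1094.7 + 1724.3 + 1119.4 + 1312.1) / 9 = 12113.80000 / 9 = 1345.97778
Sum of squared deviations: (+513.62222)² + (−490.67778)² + (+248.02222)² + (+45.32222)² + (−182.87778)² + (−251.27778)² + (+378.32222)² + (−226.57778)² + (−33.87778)² = 860339.29556
Variance = 860339.29556 / 8 = 107542.41194
SE* = √107542.41194

SE* = 327.9366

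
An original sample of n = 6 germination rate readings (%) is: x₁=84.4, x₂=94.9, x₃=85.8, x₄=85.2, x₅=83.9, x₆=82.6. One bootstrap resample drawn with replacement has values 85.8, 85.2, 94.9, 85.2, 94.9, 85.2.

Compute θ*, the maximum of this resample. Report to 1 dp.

θ* = 94.9

Maximum = 94.9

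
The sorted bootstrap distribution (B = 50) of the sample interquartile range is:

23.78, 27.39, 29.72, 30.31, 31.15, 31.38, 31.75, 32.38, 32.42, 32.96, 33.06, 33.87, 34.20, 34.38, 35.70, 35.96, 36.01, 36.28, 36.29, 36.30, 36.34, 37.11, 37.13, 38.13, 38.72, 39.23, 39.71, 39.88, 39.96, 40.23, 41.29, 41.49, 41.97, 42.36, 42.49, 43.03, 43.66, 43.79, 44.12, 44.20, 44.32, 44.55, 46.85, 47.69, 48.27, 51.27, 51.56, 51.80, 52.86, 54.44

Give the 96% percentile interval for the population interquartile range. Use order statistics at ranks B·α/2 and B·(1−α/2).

α = 0.04; lower rank = 50 × 0.020 = 1; upper rank = 50 × 0.980 = 49.
The 1st smallest replicate is 23.78; the 49th is 52.86.

(23.78, 52.86)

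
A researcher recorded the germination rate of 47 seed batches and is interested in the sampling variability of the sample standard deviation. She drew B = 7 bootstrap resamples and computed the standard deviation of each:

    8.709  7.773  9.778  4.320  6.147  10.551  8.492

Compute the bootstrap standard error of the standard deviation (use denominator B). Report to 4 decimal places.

Bootstrap SE is the standard deviation of the 7 replicate standard deviations.
Mean of replicates: (8.709 + 7.773 + 9.778 + 4.320 + 6.147 + 10.551 + 8.492) / 7 = 55.77000 / 7 = 7.96714
Sum of squared deviations: (+0.74186)² + (−0.19414)² + (+1.81086)² + (−3.64714)² + (−1.82014)² + (+2.58386)² + (+0.52486)² = 27.43361
Variance = 27.43361 / 7 = 3.91909
SE* = √3.91909

SE* = 1.9797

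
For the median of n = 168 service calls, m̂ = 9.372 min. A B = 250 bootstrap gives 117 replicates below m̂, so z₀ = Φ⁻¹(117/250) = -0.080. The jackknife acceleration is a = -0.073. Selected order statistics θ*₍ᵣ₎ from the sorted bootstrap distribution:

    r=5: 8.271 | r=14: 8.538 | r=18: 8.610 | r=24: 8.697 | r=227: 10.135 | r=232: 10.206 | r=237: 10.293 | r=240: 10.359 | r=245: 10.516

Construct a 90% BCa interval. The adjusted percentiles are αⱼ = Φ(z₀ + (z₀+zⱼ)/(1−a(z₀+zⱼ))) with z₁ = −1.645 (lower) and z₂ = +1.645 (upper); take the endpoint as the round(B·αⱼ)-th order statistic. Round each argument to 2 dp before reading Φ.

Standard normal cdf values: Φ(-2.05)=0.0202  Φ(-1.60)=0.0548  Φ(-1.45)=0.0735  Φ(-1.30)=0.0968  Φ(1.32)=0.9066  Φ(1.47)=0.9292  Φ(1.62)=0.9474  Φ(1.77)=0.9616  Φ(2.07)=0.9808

(8.271, 10.135)

Lower: z₀ + z₁ = -0.080 + (-1.645) = -1.725; 1 − a(z₀+z₁) = 1 − (-0.073)(-1.725) = 0.8741; argument = -0.080 + (-1.725)/0.8741 = -2.0535 → -2.05.
α₁ = Φ(-2.05) = 0.0202; rank = round(250 × 0.0202) = 5; θ*₍5₎ = 8.271.
Upper: z₀ + z₂ = 1.565; 1 − a(z₀+z₂) = 1.1142; argument = 1.3245 → 1.32; α₂ = 0.9066; rank = 227; θ*₍227₎ = 10.135.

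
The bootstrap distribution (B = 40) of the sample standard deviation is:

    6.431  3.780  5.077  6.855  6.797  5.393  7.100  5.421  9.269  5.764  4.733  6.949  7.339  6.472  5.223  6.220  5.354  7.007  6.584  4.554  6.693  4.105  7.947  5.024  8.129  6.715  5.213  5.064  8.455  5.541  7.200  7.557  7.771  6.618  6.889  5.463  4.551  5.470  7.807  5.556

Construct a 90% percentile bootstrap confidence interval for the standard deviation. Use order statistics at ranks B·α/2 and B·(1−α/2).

(4.105, 8.129)

Sorted replicates: 3.780, 4.105, 4.551, 4.554, 4.733, 5.024, 5.064, 5.077, 5.213, 5.223, 5.354, 5.393, 5.421, 5.463, 5.470, 5.541, 5.556, 5.764, 6.220, 6.431, 6.472, 6.584, 6.618, 6.693, 6.715, 6.797, 6.855, 6.889, 6.949, 7.007, 7.100, 7.200, 7.339, 7.557, 7.771, 7.807, 7.947, 8.129, 8.455, 9.269
α = 0.10; lower rank = 40 × 0.050 = 2; upper rank = 40 × 0.950 = 38.
The 2nd smallest replicate is 4.105; the 38th is 8.129.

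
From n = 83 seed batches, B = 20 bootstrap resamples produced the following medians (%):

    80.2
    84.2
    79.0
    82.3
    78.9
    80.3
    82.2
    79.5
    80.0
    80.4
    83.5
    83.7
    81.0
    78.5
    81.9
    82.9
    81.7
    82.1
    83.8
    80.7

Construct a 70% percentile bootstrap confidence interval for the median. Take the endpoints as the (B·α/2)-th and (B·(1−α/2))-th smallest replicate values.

(79.0, 83.5)

Sorted replicates: 78.5, 78.9, 79.0, 79.5, 80.0, 80.2, 80.3, 80.4, 80.7, 81.0, 81.7, 81.9, 82.1, 82.2, 82.3, 82.9, 83.5, 83.7, 83.8, 84.2
α = 0.30; lower rank = 20 × 0.150 = 3; upper rank = 20 × 0.850 = 17.
The 3rd smallest replicate is 79.0; the 17th is 83.5.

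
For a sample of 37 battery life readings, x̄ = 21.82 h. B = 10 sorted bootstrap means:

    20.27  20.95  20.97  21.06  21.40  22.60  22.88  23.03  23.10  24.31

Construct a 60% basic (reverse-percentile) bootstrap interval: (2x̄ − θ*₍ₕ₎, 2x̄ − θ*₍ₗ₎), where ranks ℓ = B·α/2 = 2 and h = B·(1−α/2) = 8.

Percentile endpoints at ranks 2 and 8: θ*₍2₎ = 20.95, θ*₍8₎ = 23.03.
Basic interval reflects these around x̄:
  lower = 2 × 21.82 − 23.03 = 20.61
  upper = 2 × 21.82 − 20.95 = 22.69

(20.61, 22.69)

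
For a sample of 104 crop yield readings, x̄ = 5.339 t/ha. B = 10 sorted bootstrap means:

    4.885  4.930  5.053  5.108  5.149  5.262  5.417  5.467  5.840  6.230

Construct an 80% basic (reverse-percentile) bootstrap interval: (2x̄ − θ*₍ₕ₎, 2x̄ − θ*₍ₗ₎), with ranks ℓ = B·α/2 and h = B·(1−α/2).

Percentile endpoints at ranks 1 and 9: θ*₍1₎ = 4.885, θ*₍9₎ = 5.840.
Basic interval reflects these around x̄:
  lower = 2 × 5.339 − 5.840 = 4.838
  upper = 2 × 5.339 − 4.885 = 5.793

(4.838, 5.793)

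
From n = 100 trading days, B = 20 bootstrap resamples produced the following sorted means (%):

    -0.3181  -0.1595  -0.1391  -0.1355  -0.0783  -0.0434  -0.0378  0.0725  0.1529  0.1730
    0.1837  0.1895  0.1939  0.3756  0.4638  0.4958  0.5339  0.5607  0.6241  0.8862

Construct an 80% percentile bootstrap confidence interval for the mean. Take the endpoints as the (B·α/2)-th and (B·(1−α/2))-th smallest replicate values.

α = 0.20; lower rank = 20 × 0.100 = 2; upper rank = 20 × 0.900 = 18.
The 2nd smallest replicate is -0.1595; the 18th is 0.5607.

(-0.1595, 0.5607)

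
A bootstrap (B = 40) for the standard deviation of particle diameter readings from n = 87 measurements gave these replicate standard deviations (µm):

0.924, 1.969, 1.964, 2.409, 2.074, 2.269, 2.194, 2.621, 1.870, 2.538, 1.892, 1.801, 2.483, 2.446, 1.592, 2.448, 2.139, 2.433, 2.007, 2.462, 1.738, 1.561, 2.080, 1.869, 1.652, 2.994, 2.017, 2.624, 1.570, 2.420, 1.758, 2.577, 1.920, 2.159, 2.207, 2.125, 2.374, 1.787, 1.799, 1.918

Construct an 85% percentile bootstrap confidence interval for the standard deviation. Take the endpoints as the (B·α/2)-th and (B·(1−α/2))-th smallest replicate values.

Sorted replicates: 0.924, 1.561, 1.570, 1.592, 1.652, 1.738, 1.758, 1.787, 1.799, 1.801, 1.869, 1.870, 1.892, 1.918, 1.920, 1.964, 1.969, 2.007, 2.017, 2.074, 2.080, 2.125, 2.139, 2.159, 2.194, 2.207, 2.269, 2.374, 2.409, 2.420, 2.433, 2.446, 2.448, 2.462, 2.483, 2.538, 2.577, 2.621, 2.624, 2.994
α = 0.15; lower rank = 40 × 0.075 = 3; upper rank = 40 × 0.925 = 37.
The 3rd smallest replicate is 1.570; the 37th is 2.577.

(1.570, 2.577)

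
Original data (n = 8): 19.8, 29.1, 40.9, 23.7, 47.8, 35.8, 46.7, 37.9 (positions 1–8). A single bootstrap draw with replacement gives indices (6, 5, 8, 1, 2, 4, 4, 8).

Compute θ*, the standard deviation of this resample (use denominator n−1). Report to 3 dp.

Resample values: 35.8, 47.8, 37.9, 19.8, 29.1, 23.7, 23.7, 37.9.
Mean = 31.9625; sum of squared deviations = 628.7187
s² = 628.7187 / 7 = 89.8170
s = √89.8170 = 9.477

θ* = 9.477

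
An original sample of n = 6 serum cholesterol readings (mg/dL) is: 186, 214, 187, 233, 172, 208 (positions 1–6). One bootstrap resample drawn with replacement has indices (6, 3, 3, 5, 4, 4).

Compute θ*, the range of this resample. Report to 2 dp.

Resample values: 208, 187, 187, 172, 233, 233.
Range = 233 − 172 = 61.00

θ* = 61.00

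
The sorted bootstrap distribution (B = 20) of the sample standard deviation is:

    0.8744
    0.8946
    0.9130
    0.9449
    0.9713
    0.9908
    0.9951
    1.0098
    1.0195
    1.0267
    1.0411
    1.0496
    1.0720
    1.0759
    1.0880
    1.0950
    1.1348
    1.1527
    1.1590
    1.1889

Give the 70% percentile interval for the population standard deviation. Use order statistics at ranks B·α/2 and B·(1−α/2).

α = 0.30; lower rank = 20 × 0.150 = 3; upper rank = 20 × 0.850 = 17.
The 3rd smallest replicate is 0.9130; the 17th is 1.1348.

(0.9130, 1.1348)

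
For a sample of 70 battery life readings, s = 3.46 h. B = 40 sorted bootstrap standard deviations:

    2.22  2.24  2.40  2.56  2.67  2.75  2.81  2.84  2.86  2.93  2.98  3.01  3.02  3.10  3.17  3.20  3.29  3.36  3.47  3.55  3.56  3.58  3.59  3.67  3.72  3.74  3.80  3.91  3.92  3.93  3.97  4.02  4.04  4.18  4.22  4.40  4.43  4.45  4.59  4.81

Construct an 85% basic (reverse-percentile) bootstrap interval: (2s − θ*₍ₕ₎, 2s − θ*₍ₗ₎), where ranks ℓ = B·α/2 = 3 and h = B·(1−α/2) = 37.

Percentile endpoints at ranks 3 and 37: θ*₍3₎ = 2.40, θ*₍37₎ = 4.43.
Basic interval reflects these around s:
  lower = 2 × 3.46 − 4.43 = 2.49
  upper = 2 × 3.46 − 2.40 = 4.52

(2.49, 4.52)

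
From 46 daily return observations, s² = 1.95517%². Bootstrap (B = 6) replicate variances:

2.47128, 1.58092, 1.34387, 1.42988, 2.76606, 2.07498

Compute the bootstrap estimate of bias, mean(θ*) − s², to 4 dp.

mean(θ*) = (2.47128 + 1.58092 + 1.34387 + 1.42988 + 2.76606 + 2.07498) / 6 = 1.94450
bias = 1.94450 − 1.95517

bias = −0.0107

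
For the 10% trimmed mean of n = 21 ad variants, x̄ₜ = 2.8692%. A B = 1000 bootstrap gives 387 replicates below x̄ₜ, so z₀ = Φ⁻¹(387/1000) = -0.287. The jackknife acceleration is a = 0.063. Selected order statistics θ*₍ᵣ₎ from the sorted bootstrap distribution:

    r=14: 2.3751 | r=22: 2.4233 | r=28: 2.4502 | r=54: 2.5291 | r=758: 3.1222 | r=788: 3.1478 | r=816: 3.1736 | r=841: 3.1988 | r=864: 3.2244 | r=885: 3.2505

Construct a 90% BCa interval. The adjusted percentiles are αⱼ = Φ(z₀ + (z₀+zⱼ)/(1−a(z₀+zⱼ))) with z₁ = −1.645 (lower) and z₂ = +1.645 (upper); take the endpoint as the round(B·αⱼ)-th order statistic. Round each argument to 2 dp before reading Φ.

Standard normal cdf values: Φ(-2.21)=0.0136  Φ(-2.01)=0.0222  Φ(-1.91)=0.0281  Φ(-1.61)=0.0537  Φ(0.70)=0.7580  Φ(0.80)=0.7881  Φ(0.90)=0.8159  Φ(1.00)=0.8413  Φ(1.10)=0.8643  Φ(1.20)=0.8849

(2.4233, 3.2505)

Lower: z₀ + z₁ = -0.287 + (-1.645) = -1.932; 1 − a(z₀+z₁) = 1 − (0.063)(-1.932) = 1.1217; argument = -0.287 + (-1.932)/1.1217 = -2.0094 → -2.01.
α₁ = Φ(-2.01) = 0.0222; rank = round(1000 × 0.0222) = 22; θ*₍22₎ = 2.4233.
Upper: z₀ + z₂ = 1.358; 1 − a(z₀+z₂) = 0.9144; argument = 1.1981 → 1.20; α₂ = 0.8849; rank = 885; θ*₍885₎ = 3.2505.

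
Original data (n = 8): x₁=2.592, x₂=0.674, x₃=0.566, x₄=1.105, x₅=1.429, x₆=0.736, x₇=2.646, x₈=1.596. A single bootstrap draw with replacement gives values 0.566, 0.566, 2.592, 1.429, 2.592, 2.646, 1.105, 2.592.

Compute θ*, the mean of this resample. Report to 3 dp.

Mean = (0.566 + 0.566 + 2.592 + 1.429 + 2.592 + 2.646 + 1.105 + 2.592) / 8 = 14.0880 / 8 = 1.761

θ* = 1.761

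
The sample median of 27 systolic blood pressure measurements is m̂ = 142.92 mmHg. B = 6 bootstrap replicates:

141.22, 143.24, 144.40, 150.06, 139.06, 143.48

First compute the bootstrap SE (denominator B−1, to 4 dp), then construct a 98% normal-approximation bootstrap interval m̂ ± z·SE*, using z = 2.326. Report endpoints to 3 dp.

(134.293, 151.547)

Mean of replicates = 143.5767; sum of squared deviations = 68.7883; SE* = √(68.7883/5) = 3.7091
Margin = 2.326 × 3.7091 = 8.6274
Interval: 142.92 ± 8.6274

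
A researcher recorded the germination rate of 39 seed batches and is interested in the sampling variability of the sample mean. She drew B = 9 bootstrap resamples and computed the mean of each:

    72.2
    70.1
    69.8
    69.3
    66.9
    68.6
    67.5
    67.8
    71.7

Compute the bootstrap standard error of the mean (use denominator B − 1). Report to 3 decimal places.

SE* = 1.830

Bootstrap SE is the standard deviation of the 9 replicate means.
Mean of replicates: (72.2 + 70.1 + 69.8 + 69.3 + 66.9 + 68.6 + 67.5 + 67.8 + 71.7) / 9 = 623.9000 / 9 = 69.3222
Sum of squared deviations: (+2.8778)² + (+0.7778)² + (+0.4778)² + (−0.0222)² + (−2.4222)² + (−0.7222)² + (−1.8222)² + (−1.5222)² + (+2.3778)² = 26.7956
Variance = 26.7956 / 8 = 3.3494
SE* = √3.3494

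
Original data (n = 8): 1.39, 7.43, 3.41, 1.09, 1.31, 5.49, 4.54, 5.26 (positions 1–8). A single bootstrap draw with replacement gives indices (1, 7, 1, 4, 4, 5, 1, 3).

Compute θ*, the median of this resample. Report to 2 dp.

θ* = 1.39

Resample values: 1.39, 4.54, 1.39, 1.09, 1.09, 1.31, 1.39, 3.41.
Sorted: 1.09, 1.09, 1.31, 1.39, 1.39, 1.39, 3.41, 4.54
Median = average of the two middle values = 1.39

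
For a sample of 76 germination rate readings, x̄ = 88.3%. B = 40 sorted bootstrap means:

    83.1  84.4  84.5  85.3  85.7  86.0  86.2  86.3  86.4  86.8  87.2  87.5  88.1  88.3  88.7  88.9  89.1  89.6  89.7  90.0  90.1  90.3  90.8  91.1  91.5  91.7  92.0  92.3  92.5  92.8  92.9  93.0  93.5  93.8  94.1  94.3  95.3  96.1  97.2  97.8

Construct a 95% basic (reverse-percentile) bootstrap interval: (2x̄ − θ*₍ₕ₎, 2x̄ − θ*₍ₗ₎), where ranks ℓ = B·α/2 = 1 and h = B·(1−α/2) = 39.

(79.4, 93.5)

Percentile endpoints at ranks 1 and 39: θ*₍1₎ = 83.1, θ*₍39₎ = 97.2.
Basic interval reflects these around x̄:
  lower = 2 × 88.3 − 97.2 = 79.4
  upper = 2 × 88.3 − 83.1 = 93.5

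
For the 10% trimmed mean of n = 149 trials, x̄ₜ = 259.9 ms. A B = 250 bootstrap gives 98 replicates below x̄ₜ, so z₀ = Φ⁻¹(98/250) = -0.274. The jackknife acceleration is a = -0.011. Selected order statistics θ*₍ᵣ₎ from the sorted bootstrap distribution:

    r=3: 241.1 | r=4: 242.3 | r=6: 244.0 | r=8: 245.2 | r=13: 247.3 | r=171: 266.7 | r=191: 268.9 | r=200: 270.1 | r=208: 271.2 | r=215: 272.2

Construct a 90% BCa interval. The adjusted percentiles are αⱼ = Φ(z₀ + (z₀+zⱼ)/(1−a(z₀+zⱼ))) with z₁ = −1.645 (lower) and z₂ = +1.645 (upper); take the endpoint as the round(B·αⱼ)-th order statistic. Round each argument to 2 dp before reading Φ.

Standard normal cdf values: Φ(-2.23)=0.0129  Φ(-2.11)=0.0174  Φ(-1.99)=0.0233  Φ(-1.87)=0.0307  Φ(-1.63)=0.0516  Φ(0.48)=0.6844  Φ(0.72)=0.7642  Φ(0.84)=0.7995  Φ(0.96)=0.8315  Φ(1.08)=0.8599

(241.1, 272.2)

Lower: z₀ + z₁ = -0.274 + (-1.645) = -1.919; 1 − a(z₀+z₁) = 1 − (-0.011)(-1.919) = 0.9789; argument = -0.274 + (-1.919)/0.9789 = -2.2344 → -2.23.
α₁ = Φ(-2.23) = 0.0129; rank = round(250 × 0.0129) = 3; θ*₍3₎ = 241.1.
Upper: z₀ + z₂ = 1.371; 1 − a(z₀+z₂) = 1.0151; argument = 1.0766 → 1.08; α₂ = 0.8599; rank = 215; θ*₍215₎ = 272.2.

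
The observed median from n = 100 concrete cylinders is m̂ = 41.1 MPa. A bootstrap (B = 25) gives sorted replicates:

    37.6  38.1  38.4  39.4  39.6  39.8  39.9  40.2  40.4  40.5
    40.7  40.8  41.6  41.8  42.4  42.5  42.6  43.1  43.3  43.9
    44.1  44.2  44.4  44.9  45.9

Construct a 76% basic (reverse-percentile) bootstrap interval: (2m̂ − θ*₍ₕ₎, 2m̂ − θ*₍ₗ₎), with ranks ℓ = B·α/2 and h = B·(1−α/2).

(38.0, 43.8)

Percentile endpoints at ranks 3 and 22: θ*₍3₎ = 38.4, θ*₍22₎ = 44.2.
Basic interval reflects these around m̂:
  lower = 2 × 41.1 − 44.2 = 38.0
  upper = 2 × 41.1 − 38.4 = 43.8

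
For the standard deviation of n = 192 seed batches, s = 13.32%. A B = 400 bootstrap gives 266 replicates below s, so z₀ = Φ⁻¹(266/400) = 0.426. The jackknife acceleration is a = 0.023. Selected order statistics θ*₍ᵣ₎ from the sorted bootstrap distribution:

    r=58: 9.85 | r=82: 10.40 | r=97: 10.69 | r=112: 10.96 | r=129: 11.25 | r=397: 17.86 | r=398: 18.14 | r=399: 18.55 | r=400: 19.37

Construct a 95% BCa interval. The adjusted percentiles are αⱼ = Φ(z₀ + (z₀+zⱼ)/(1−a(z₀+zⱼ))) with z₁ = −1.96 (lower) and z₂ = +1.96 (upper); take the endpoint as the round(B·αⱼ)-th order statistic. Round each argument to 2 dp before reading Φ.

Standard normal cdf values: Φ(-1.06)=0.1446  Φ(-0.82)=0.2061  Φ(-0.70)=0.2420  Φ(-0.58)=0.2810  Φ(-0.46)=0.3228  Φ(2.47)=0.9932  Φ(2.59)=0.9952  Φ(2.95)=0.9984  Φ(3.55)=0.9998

Lower: z₀ + z₁ = 0.426 + (-1.960) = -1.534; 1 − a(z₀+z₁) = 1 − (0.023)(-1.534) = 1.0353; argument = 0.426 + (-1.534)/1.0353 = -1.0557 → -1.06.
α₁ = Φ(-1.06) = 0.1446; rank = round(400 × 0.1446) = 58; θ*₍58₎ = 9.85.
Upper: z₀ + z₂ = 2.386; 1 − a(z₀+z₂) = 0.9451; argument = 2.9505 → 2.95; α₂ = 0.9984; rank = 399; θ*₍399₎ = 18.55.

(9.85, 18.55)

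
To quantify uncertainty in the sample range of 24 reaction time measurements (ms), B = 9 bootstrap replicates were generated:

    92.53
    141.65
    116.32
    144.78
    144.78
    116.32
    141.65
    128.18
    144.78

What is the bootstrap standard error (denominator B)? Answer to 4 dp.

SE* = 17.3470

Bootstrap SE is the standard deviation of the 9 replicate ranges.
Mean of replicates: (92.53 + 141.65 + 116.32 + 144.78 + 144.78 + 116.32 + 141.65 + 128.18 + 144.78) / 9 = 1170.99000 / 9 = 130.11000
Sum of squared deviations: (−37.58000)² + (+11.54000)² + (−13.79000)² + (+14.67000)² + (+14.67000)² + (−13.79000)² + (+11.54000)² + (−1.93000)² + (+14.67000)² = 2708.27940
Variance = 2708.27940 / 9 = 300.91993
SE* = √300.91993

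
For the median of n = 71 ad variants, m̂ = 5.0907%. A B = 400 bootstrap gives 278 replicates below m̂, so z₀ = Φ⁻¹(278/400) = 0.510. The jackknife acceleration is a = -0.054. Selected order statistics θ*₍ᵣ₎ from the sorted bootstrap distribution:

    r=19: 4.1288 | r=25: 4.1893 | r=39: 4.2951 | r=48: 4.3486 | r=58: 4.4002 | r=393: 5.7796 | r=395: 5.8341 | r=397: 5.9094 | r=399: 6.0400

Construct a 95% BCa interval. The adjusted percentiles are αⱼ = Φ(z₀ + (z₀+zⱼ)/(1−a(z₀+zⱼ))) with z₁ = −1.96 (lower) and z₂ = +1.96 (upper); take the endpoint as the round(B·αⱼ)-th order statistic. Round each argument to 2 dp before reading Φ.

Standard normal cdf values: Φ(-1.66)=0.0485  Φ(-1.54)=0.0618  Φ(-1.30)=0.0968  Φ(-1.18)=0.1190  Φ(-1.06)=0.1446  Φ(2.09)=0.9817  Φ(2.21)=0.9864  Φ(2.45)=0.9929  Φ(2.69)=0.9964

(4.4002, 6.0400)

Lower: z₀ + z₁ = 0.510 + (-1.960) = -1.450; 1 − a(z₀+z₁) = 1 − (-0.054)(-1.450) = 0.9217; argument = 0.510 + (-1.450)/0.9217 = -1.0632 → -1.06.
α₁ = Φ(-1.06) = 0.1446; rank = round(400 × 0.1446) = 58; θ*₍58₎ = 4.4002.
Upper: z₀ + z₂ = 2.470; 1 − a(z₀+z₂) = 1.1334; argument = 2.6893 → 2.69; α₂ = 0.9964; rank = 399; θ*₍399₎ = 6.0400.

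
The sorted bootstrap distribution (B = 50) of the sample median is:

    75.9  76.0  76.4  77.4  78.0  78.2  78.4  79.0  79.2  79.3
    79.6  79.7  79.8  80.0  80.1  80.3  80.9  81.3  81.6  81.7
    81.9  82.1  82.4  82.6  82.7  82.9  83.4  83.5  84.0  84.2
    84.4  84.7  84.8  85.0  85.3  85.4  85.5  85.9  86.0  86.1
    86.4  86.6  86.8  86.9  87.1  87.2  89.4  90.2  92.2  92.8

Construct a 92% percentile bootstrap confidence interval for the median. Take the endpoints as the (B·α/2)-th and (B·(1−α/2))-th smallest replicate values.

α = 0.08; lower rank = 50 × 0.040 = 2; upper rank = 50 × 0.960 = 48.
The 2nd smallest replicate is 76.0; the 48th is 90.2.

(76.0, 90.2)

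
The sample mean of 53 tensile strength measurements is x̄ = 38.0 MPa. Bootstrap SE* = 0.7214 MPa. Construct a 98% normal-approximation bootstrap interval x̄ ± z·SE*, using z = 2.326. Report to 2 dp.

Margin = 2.326 × 0.7214 = 1.678
Interval: 38.0 ± 1.678

(36.32, 39.68)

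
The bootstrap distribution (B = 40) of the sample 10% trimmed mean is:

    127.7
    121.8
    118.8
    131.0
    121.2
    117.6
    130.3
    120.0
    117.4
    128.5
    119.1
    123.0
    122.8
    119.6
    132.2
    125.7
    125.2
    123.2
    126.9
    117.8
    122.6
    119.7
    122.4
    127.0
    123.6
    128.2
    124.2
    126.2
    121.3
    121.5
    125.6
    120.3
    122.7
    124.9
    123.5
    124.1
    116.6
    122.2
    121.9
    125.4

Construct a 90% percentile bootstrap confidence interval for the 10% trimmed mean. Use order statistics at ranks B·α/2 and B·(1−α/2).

Sorted replicates: 116.6, 117.4, 117.6, 117.8, 118.8, 119.1, 119.6, 119.7, 120.0, 120.3, 121.2, 121.3, 121.5, 121.8, 121.9, 122.2, 122.4, 122.6, 122.7, 122.8, 123.0, 123.2, 123.5, 123.6, 124.1, 124.2, 124.9, 125.2, 125.4, 125.6, 125.7, 126.2, 126.9, 127.0, 127.7, 128.2, 128.5, 130.3, 131.0, 132.2
α = 0.10; lower rank = 40 × 0.050 = 2; upper rank = 40 × 0.950 = 38.
The 2nd smallest replicate is 117.4; the 38th is 130.3.

(117.4, 130.3)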